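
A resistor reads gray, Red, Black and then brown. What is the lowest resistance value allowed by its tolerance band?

81.18 Ω

Grey → 8 (first significant figure)
Red → 2 (second significant figure)
Black → ×1 multiplier
Brown → ±1% tolerance
82 × 1 = 82 Ω
Lowest = 82 × (1 − 1/100) = 81.18 Ω.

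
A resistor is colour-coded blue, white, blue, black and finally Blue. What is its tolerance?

The last band, blue, is the tolerance band.
Blue corresponds to ±0.25%.

±0.25%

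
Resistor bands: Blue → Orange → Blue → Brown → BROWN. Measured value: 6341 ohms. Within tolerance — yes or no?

yes

Blue → 6 (first significant figure)
Orange → 3 (second significant figure)
Blue → 6 (third significant figure)
Brown → ×10 multiplier
Brown → ±1% tolerance
636 × 10 = 6360 Ω
Allowed range: 6296.4 Ω to 6423.6 Ω.
6341 ohms lies inside that range.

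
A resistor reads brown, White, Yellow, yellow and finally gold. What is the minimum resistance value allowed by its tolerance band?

1843000 Ω

Brown → 1 (first significant figure)
White → 9 (second significant figure)
Yellow → 4 (third significant figure)
Yellow → ×10^4 multiplier
Gold → ±5% tolerance
194 × 10000 = 1940000 Ω
Minimum = 1940000 × (1 − 5/100) = 1843000 Ω.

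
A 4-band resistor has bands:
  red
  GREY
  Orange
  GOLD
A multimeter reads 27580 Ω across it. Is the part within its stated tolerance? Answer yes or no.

yes

Red → 2 (first significant figure)
Grey → 8 (second significant figure)
Orange → ×10^3 multiplier
Gold → ±5% tolerance
28 × 1000 = 28000 Ω
Allowed range: 26600 Ω to 29400 Ω.
27580 Ω lies inside that range.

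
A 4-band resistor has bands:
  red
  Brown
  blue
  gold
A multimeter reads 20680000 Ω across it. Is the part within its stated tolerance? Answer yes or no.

yes

Red → 2 (first significant figure)
Brown → 1 (second significant figure)
Blue → ×10^6 multiplier
Gold → ±5% tolerance
21 × 1000000 = 21000000 Ω
Allowed range: 19950000 Ω to 22050000 Ω.
20680000 Ω lies inside that range.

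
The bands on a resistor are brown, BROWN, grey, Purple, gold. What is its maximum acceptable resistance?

1239000000 Ω

Brown → 1 (first significant figure)
Brown → 1 (second significant figure)
Grey → 8 (third significant figure)
Violet → ×10^7 multiplier
Gold → ±5% tolerance
118 × 10000000 = 1180000000 Ω
Maximum = 1180000000 × (1 + 5/100) = 1239000000 Ω.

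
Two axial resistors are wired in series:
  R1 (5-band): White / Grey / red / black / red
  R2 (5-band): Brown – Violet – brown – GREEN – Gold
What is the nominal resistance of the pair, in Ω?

17100982 Ω

R1: white, grey, red → 982; black ×1 → 982 Ω.
R2: brown, violet, brown → 171; green ×10^5 → 17100000 Ω.
Series: 982 + 17100000 = 17100982 Ω.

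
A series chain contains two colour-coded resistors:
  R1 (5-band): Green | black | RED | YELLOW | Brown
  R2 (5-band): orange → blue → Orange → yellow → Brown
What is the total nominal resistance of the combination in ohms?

R1: green, black, red → 502; yellow ×10^4 → 5020000 Ω.
R2: orange, blue, orange → 363; yellow ×10^4 → 3630000 Ω.
Series: 5020000 + 3630000 = 8650000 Ω.

8650000 Ω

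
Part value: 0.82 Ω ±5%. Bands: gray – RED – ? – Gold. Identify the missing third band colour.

silver

0.82 Ω = 82 × 10^-2.
The third band is the multiplier, 10^-2, which is silver.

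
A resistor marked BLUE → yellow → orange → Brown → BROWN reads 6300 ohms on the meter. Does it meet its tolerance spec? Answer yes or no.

Blue → 6 (first significant figure)
Yellow → 4 (second significant figure)
Orange → 3 (third significant figure)
Brown → ×10 multiplier
Brown → ±1% tolerance
643 × 10 = 6430 Ω
Allowed range: 6365.7 Ω to 6494.3 Ω.
6300 ohms lies outside that range.

no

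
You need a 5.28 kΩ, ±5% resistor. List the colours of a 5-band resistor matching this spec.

5280 Ω = 528 × 10^1.
5 → green
2 → red
8 → grey
Multiplier 10^1 → brown.
±5% tolerance → gold.

green, red, grey, brown, gold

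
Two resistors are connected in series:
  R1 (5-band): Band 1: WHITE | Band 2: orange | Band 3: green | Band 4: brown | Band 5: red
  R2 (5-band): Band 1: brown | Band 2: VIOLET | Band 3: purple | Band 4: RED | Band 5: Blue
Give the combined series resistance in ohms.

27050 Ω

R1: white, orange, green → 935; brown ×10 → 9350 Ω.
R2: brown, violet, violet → 177; red ×10^2 → 17700 Ω.
Series: 9350 + 17700 = 27050 Ω.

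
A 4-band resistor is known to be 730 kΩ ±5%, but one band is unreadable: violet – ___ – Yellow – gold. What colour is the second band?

orange

730000 Ω = 73 × 10^4.
The second band gives digit 3 of the significand, and 3 is orange.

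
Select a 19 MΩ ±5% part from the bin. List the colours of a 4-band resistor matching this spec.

brown, white, blue, gold

19000000 Ω = 19 × 10^6.
1 → brown
9 → white
Multiplier 10^6 → blue.
±5% tolerance → gold.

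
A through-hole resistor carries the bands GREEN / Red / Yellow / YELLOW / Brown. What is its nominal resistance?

Green → 5 (first significant figure)
Red → 2 (second significant figure)
Yellow → 4 (third significant figure)
Yellow → ×10^4 multiplier
524 × 10000 = 5240000 Ω

5240000 Ω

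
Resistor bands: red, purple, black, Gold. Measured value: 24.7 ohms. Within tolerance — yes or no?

Red → 2 (first significant figure)
Violet → 7 (second significant figure)
Black → ×1 multiplier
Gold → ±5% tolerance
27 × 1 = 27 Ω
Allowed range: 25.65 Ω to 28.35 Ω.
24.7 ohms lies outside that range.

no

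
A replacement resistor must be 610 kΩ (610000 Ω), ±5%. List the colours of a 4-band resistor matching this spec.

610000 Ω = 61 × 10^4.
6 → blue
1 → brown
Multiplier 10^4 → yellow.
±5% tolerance → gold.

blue, brown, yellow, gold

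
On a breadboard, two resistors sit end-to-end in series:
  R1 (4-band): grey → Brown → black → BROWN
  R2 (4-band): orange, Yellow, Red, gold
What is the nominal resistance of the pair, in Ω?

3481 Ω

R1: grey, brown → 81; black ×1 → 81 Ω.
R2: orange, yellow → 34; red ×10^2 → 3400 Ω.
Series: 81 + 3400 = 3481 Ω.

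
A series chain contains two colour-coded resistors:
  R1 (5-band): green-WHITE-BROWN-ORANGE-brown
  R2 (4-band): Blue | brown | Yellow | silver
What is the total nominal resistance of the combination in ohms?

R1: green, white, brown → 591; orange ×10^3 → 591000 Ω.
R2: blue, brown → 61; yellow ×10^4 → 610000 Ω.
Series: 591000 + 610000 = 1201000 Ω.

1201000 Ω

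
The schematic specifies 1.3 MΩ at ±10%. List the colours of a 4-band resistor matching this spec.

1300000 Ω = 13 × 10^5.
1 → brown
3 → orange
Multiplier 10^5 → green.
±10% tolerance → silver.

brown, orange, green, silver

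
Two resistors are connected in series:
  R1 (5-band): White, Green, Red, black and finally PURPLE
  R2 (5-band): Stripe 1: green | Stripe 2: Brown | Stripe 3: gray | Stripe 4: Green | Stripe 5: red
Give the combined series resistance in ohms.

51800952 Ω

R1: white, green, red → 952; black ×1 → 952 Ω.
R2: green, brown, grey → 518; green ×10^5 → 51800000 Ω.
Series: 952 + 51800000 = 51800952 Ω.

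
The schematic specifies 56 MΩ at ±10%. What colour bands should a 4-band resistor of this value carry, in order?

56000000 Ω = 56 × 10^6.
5 → green
6 → blue
Multiplier 10^6 → blue.
±10% tolerance → silver.

green, blue, blue, silver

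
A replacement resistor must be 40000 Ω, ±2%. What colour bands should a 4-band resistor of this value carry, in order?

40000 Ω = 40 × 10^3.
4 → yellow
0 → black
Multiplier 10^3 → orange.
±2% tolerance → red.

yellow, black, orange, red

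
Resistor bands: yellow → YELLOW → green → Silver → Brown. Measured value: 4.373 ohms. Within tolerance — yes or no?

no

Yellow → 4 (first significant figure)
Yellow → 4 (second significant figure)
Green → 5 (third significant figure)
Silver → ×0.01 multiplier
Brown → ±1% tolerance
445 × 0.01 = 4.45 Ω
Allowed range: 4.4055 Ω to 4.4945 Ω.
4.373 ohms lies outside that range.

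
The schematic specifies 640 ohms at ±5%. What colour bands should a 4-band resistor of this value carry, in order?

640 Ω = 64 × 10^1.
6 → blue
4 → yellow
Multiplier 10^1 → brown.
±5% tolerance → gold.

blue, yellow, brown, gold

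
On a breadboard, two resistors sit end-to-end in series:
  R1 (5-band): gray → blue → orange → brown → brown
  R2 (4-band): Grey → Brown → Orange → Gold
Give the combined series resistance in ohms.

R1: grey, blue, orange → 863; brown ×10 → 8630 Ω.
R2: grey, brown → 81; orange ×10^3 → 81000 Ω.
Series: 8630 + 81000 = 89630 Ω.

89630 Ω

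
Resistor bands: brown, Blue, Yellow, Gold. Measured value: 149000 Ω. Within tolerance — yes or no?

Brown → 1 (first significant figure)
Blue → 6 (second significant figure)
Yellow → ×10^4 multiplier
Gold → ±5% tolerance
16 × 10000 = 160000 Ω
Allowed range: 152000 Ω to 168000 Ω.
149000 Ω lies outside that range.

no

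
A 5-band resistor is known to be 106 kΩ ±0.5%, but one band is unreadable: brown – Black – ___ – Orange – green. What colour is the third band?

blue

106000 Ω = 106 × 10^3.
The third band gives digit 6 of the significand, and 6 is blue.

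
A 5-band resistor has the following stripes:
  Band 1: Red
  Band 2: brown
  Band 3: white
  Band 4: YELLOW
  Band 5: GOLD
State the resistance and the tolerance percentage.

2190000 Ω ±5%

Red → 2 (first significant figure)
Brown → 1 (second significant figure)
White → 9 (third significant figure)
Yellow → ×10^4 multiplier
Gold → ±5% tolerance
219 × 10000 = 2190000 Ω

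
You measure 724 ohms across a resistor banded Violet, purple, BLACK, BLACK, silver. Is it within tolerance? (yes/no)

Violet → 7 (first significant figure)
Violet → 7 (second significant figure)
Black → 0 (third significant figure)
Black → ×1 multiplier
Silver → ±10% tolerance
770 × 1 = 770 Ω
Allowed range: 693 Ω to 847 Ω.
724 ohms lies inside that range.

yes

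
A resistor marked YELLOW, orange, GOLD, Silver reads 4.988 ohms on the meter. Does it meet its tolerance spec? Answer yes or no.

no

Yellow → 4 (first significant figure)
Orange → 3 (second significant figure)
Gold → ×0.1 multiplier
Silver → ±10% tolerance
43 × 0.1 = 4.3 Ω
Allowed range: 3.87 Ω to 4.73 Ω.
4.988 ohms lies outside that range.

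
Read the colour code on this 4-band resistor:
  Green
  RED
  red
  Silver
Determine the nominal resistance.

Green → 5 (first significant figure)
Red → 2 (second significant figure)
Red → ×10^2 multiplier
52 × 100 = 5200 Ω

5200 Ω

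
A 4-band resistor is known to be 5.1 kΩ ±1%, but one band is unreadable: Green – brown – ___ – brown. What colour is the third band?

red

5100 Ω = 51 × 10^2.
The third band is the multiplier, 10^2, which is red.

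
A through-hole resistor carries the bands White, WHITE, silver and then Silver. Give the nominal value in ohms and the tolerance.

0.99 Ω ±10%

White → 9 (first significant figure)
White → 9 (second significant figure)
Silver → ×0.01 multiplier
Silver → ±10% tolerance
99 × 0.01 = 0.99 Ω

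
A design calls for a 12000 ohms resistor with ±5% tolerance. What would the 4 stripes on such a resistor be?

brown, red, orange, gold

12000 Ω = 12 × 10^3.
1 → brown
2 → red
Multiplier 10^3 → orange.
±5% tolerance → gold.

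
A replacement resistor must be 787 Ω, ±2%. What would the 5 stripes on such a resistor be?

787 Ω = 787 × 10^0.
7 → violet
8 → grey
7 → violet
Multiplier 10^0 → black.
±2% tolerance → red.

violet, grey, violet, black, red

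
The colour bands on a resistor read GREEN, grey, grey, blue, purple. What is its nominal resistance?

588000000 Ω

Green → 5 (first significant figure)
Grey → 8 (second significant figure)
Grey → 8 (third significant figure)
Blue → ×10^6 multiplier
588 × 1000000 = 588000000 Ω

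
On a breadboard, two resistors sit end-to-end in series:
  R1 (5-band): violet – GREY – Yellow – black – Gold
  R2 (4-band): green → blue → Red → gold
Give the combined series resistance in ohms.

6384 Ω

R1: violet, grey, yellow → 784; black ×1 → 784 Ω.
R2: green, blue → 56; red ×10^2 → 5600 Ω.
Series: 784 + 5600 = 6384 Ω.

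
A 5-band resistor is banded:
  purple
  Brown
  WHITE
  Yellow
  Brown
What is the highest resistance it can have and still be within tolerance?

7261900 Ω

Violet → 7 (first significant figure)
Brown → 1 (second significant figure)
White → 9 (third significant figure)
Yellow → ×10^4 multiplier
Brown → ±1% tolerance
719 × 10000 = 7190000 Ω
Highest = 7190000 × (1 + 1/100) = 7261900 Ω.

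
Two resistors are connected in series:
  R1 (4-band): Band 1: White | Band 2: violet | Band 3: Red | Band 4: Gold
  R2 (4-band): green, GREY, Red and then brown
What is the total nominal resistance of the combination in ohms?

15500 Ω

R1: white, violet → 97; red ×10^2 → 9700 Ω.
R2: green, grey → 58; red ×10^2 → 5800 Ω.
Series: 9700 + 5800 = 15500 Ω.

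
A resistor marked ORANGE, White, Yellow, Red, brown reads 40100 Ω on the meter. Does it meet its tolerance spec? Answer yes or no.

no

Orange → 3 (first significant figure)
White → 9 (second significant figure)
Yellow → 4 (third significant figure)
Red → ×10^2 multiplier
Brown → ±1% tolerance
394 × 100 = 39400 Ω
Allowed range: 39006 Ω to 39794 Ω.
40100 Ω lies outside that range.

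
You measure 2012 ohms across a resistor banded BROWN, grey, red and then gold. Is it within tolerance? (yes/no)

no

Brown → 1 (first significant figure)
Grey → 8 (second significant figure)
Red → ×10^2 multiplier
Gold → ±5% tolerance
18 × 100 = 1800 Ω
Allowed range: 1710 Ω to 1890 Ω.
2012 ohms lies outside that range.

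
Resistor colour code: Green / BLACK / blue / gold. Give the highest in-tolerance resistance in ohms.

52500000 Ω

Green → 5 (first significant figure)
Black → 0 (second significant figure)
Blue → ×10^6 multiplier
Gold → ±5% tolerance
50 × 1000000 = 50000000 Ω
Highest = 50000000 × (1 + 5/100) = 52500000 Ω.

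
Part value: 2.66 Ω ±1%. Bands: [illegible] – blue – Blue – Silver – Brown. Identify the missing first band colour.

red

2.66 Ω = 266 × 10^-2.
The first band gives digit 2 of the significand, and 2 is red.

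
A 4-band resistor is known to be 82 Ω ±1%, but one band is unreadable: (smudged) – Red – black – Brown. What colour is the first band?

82 Ω = 82 × 10^0.
The first band gives digit 8 of the significand, and 8 is grey.

grey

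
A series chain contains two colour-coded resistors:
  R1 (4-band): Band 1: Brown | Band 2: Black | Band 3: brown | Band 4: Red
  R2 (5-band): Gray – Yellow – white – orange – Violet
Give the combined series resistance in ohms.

849100 Ω

R1: brown, black → 10; brown ×10 → 100 Ω.
R2: grey, yellow, white → 849; orange ×10^3 → 849000 Ω.
Series: 100 + 849000 = 849100 Ω.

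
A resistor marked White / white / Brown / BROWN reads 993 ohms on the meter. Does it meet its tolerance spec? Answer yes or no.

White → 9 (first significant figure)
White → 9 (second significant figure)
Brown → ×10 multiplier
Brown → ±1% tolerance
99 × 10 = 990 Ω
Allowed range: 980.1 Ω to 999.9 Ω.
993 ohms lies inside that range.

yes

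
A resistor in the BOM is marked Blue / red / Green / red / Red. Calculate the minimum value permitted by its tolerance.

61250 Ω

Blue → 6 (first significant figure)
Red → 2 (second significant figure)
Green → 5 (third significant figure)
Red → ×10^2 multiplier
Red → ±2% tolerance
625 × 100 = 62500 Ω
Minimum = 62500 × (1 − 2/100) = 61250 Ω.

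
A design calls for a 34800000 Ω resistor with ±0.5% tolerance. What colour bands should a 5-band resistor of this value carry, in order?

34800000 Ω = 348 × 10^5.
3 → orange
4 → yellow
8 → grey
Multiplier 10^5 → green.
±0.5% tolerance → green.

orange, yellow, grey, green, green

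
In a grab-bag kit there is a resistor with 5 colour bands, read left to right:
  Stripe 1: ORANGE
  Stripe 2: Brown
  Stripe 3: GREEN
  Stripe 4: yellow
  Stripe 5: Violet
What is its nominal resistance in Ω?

3150000 Ω

Orange → 3 (first significant figure)
Brown → 1 (second significant figure)
Green → 5 (third significant figure)
Yellow → ×10^4 multiplier
315 × 10000 = 3150000 Ω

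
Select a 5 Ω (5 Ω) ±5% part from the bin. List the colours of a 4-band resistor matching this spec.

green, black, gold, gold

5 Ω = 50 × 10^-1.
5 → green
0 → black
Multiplier 10^-1 → gold.
±5% tolerance → gold.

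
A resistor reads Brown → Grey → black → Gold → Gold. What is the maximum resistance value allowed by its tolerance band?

Brown → 1 (first significant figure)
Grey → 8 (second significant figure)
Black → 0 (third significant figure)
Gold → ×0.1 multiplier
Gold → ±5% tolerance
180 × 0.1 = 18 Ω
Maximum = 18 × (1 + 5/100) = 18.9 Ω.

18.9 Ω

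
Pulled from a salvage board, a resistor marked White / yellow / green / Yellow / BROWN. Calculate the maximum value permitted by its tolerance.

9544500 Ω

White → 9 (first significant figure)
Yellow → 4 (second significant figure)
Green → 5 (third significant figure)
Yellow → ×10^4 multiplier
Brown → ±1% tolerance
945 × 10000 = 9450000 Ω
Maximum = 9450000 × (1 + 1/100) = 9544500 Ω.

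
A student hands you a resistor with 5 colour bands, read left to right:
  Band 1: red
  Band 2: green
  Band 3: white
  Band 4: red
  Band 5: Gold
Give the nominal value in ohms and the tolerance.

25900 Ω ±5%

Red → 2 (first significant figure)
Green → 5 (second significant figure)
White → 9 (third significant figure)
Red → ×10^2 multiplier
Gold → ±5% tolerance
259 × 100 = 25900 Ω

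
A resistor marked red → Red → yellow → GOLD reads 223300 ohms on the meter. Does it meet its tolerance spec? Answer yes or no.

Red → 2 (first significant figure)
Red → 2 (second significant figure)
Yellow → ×10^4 multiplier
Gold → ±5% tolerance
22 × 10000 = 220000 Ω
Allowed range: 209000 Ω to 231000 Ω.
223300 ohms lies inside that range.

yes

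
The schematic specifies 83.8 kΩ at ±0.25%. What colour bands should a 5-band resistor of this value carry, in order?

83800 Ω = 838 × 10^2.
8 → grey
3 → orange
8 → grey
Multiplier 10^2 → red.
±0.25% tolerance → blue.

grey, orange, grey, red, blue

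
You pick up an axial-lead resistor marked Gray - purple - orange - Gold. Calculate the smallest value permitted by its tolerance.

Grey → 8 (first significant figure)
Violet → 7 (second significant figure)
Orange → ×10^3 multiplier
Gold → ±5% tolerance
87 × 1000 = 87000 Ω
Smallest = 87000 × (1 − 5/100) = 82650 Ω.

82650 Ω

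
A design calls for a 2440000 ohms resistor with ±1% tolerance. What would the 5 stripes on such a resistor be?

red, yellow, yellow, yellow, brown

2440000 Ω = 244 × 10^4.
2 → red
4 → yellow
4 → yellow
Multiplier 10^4 → yellow.
±1% tolerance → brown.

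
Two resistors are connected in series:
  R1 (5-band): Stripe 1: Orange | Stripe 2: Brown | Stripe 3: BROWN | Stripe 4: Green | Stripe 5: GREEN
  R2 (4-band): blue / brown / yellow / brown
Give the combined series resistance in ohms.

31710000 Ω

R1: orange, brown, brown → 311; green ×10^5 → 31100000 Ω.
R2: blue, brown → 61; yellow ×10^4 → 610000 Ω.
Series: 31100000 + 610000 = 31710000 Ω.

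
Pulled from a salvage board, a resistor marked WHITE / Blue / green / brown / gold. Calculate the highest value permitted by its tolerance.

White → 9 (first significant figure)
Blue → 6 (second significant figure)
Green → 5 (third significant figure)
Brown → ×10 multiplier
Gold → ±5% tolerance
965 × 10 = 9650 Ω
Highest = 9650 × (1 + 5/100) = 10132.5 Ω.

10132.5 Ω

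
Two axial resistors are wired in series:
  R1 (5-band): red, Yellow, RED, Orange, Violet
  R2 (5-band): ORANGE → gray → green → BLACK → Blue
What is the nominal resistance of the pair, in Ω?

242385 Ω

R1: red, yellow, red → 242; orange ×10^3 → 242000 Ω.
R2: orange, grey, green → 385; black ×1 → 385 Ω.
Series: 242000 + 385 = 242385 Ω.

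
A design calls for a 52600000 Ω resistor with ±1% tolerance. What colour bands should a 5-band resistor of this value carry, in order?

green, red, blue, green, brown

52600000 Ω = 526 × 10^5.
5 → green
2 → red
6 → blue
Multiplier 10^5 → green.
±1% tolerance → brown.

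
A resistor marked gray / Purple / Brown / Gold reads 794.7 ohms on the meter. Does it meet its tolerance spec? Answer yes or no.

no

Grey → 8 (first significant figure)
Violet → 7 (second significant figure)
Brown → ×10 multiplier
Gold → ±5% tolerance
87 × 10 = 870 Ω
Allowed range: 826.5 Ω to 913.5 Ω.
794.7 ohms lies outside that range.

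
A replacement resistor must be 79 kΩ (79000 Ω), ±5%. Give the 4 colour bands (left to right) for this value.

79000 Ω = 79 × 10^3.
7 → violet
9 → white
Multiplier 10^3 → orange.
±5% tolerance → gold.

violet, white, orange, gold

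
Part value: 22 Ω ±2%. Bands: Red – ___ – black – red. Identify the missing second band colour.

22 Ω = 22 × 10^0.
The second band gives digit 2 of the significand, and 2 is red.

red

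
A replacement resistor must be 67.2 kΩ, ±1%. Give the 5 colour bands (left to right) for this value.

blue, violet, red, red, brown

67200 Ω = 672 × 10^2.
6 → blue
7 → violet
2 → red
Multiplier 10^2 → red.
±1% tolerance → brown.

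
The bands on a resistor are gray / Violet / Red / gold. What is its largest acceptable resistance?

Grey → 8 (first significant figure)
Violet → 7 (second significant figure)
Red → ×10^2 multiplier
Gold → ±5% tolerance
87 × 100 = 8700 Ω
Largest = 8700 × (1 + 5/100) = 9135 Ω.

9135 Ω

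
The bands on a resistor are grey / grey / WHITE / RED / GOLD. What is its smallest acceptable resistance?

84455 Ω

Grey → 8 (first significant figure)
Grey → 8 (second significant figure)
White → 9 (third significant figure)
Red → ×10^2 multiplier
Gold → ±5% tolerance
889 × 100 = 88900 Ω
Smallest = 88900 × (1 − 5/100) = 84455 Ω.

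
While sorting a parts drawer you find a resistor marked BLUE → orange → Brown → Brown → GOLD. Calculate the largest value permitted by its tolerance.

6625.5 Ω

Blue → 6 (first significant figure)
Orange → 3 (second significant figure)
Brown → 1 (third significant figure)
Brown → ×10 multiplier
Gold → ±5% tolerance
631 × 10 = 6310 Ω
Largest = 6310 × (1 + 5/100) = 6625.5 Ω.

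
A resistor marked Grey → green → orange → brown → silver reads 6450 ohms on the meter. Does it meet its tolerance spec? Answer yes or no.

Grey → 8 (first significant figure)
Green → 5 (second significant figure)
Orange → 3 (third significant figure)
Brown → ×10 multiplier
Silver → ±10% tolerance
853 × 10 = 8530 Ω
Allowed range: 7677 Ω to 9383 Ω.
6450 ohms lies outside that range.

no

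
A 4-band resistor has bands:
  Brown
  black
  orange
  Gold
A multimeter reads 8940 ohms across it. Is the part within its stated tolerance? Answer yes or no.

no

Brown → 1 (first significant figure)
Black → 0 (second significant figure)
Orange → ×10^3 multiplier
Gold → ±5% tolerance
10 × 1000 = 10000 Ω
Allowed range: 9500 Ω to 10500 Ω.
8940 ohms lies outside that range.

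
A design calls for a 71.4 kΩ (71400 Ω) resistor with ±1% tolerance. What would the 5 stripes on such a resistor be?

71400 Ω = 714 × 10^2.
7 → violet
1 → brown
4 → yellow
Multiplier 10^2 → red.
±1% tolerance → brown.

violet, brown, yellow, red, brown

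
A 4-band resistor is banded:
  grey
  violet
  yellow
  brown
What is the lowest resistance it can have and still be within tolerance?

Grey → 8 (first significant figure)
Violet → 7 (second significant figure)
Yellow → ×10^4 multiplier
Brown → ±1% tolerance
87 × 10000 = 870000 Ω
Lowest = 870000 × (1 − 1/100) = 861300 Ω.

861300 Ω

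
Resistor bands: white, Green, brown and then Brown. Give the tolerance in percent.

The last band, brown, is the tolerance band.
Brown corresponds to ±1%.

±1%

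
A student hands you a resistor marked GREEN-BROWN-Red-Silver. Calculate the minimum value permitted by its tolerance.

4590 Ω

Green → 5 (first significant figure)
Brown → 1 (second significant figure)
Red → ×10^2 multiplier
Silver → ±10% tolerance
51 × 100 = 5100 Ω
Minimum = 5100 × (1 − 10/100) = 4590 Ω.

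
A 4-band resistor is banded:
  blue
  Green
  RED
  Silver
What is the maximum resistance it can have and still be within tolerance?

7150 Ω

Blue → 6 (first significant figure)
Green → 5 (second significant figure)
Red → ×10^2 multiplier
Silver → ±10% tolerance
65 × 100 = 6500 Ω
Maximum = 6500 × (1 + 10/100) = 7150 Ω.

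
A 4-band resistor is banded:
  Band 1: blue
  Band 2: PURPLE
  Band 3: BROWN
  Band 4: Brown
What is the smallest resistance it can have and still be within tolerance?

663.3 Ω

Blue → 6 (first significant figure)
Violet → 7 (second significant figure)
Brown → ×10 multiplier
Brown → ±1% tolerance
67 × 10 = 670 Ω
Smallest = 670 × (1 − 1/100) = 663.3 Ω.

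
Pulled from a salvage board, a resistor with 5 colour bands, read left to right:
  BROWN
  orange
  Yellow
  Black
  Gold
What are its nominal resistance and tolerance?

Brown → 1 (first significant figure)
Orange → 3 (second significant figure)
Yellow → 4 (third significant figure)
Black → ×1 multiplier
Gold → ±5% tolerance
134 × 1 = 134 Ω

134 Ω ±5%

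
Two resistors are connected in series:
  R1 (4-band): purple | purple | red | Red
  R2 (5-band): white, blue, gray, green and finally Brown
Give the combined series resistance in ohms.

96807700 Ω

R1: violet, violet → 77; red ×10^2 → 7700 Ω.
R2: white, blue, grey → 968; green ×10^5 → 96800000 Ω.
Series: 7700 + 96800000 = 96807700 Ω.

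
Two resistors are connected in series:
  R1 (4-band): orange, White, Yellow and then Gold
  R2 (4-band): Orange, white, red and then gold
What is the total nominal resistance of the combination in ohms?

R1: orange, white → 39; yellow ×10^4 → 390000 Ω.
R2: orange, white → 39; red ×10^2 → 3900 Ω.
Series: 390000 + 3900 = 393900 Ω.

393900 Ω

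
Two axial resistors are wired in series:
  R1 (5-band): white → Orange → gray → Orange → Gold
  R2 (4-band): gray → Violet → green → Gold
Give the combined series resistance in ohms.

R1: white, orange, grey → 938; orange ×10^3 → 938000 Ω.
R2: grey, violet → 87; green ×10^5 → 8700000 Ω.
Series: 938000 + 8700000 = 9638000 Ω.

9638000 Ω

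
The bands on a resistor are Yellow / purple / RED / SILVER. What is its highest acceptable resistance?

5170 Ω

Yellow → 4 (first significant figure)
Violet → 7 (second significant figure)
Red → ×10^2 multiplier
Silver → ±10% tolerance
47 × 100 = 4700 Ω
Highest = 4700 × (1 + 10/100) = 5170 Ω.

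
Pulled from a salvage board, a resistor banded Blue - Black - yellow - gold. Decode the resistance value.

600000 Ω

Blue → 6 (first significant figure)
Black → 0 (second significant figure)
Yellow → ×10^4 multiplier
60 × 10000 = 600000 Ω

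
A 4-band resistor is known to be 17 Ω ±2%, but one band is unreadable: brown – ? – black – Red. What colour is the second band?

violet

17 Ω = 17 × 10^0.
The second band gives digit 7 of the significand, and 7 is violet.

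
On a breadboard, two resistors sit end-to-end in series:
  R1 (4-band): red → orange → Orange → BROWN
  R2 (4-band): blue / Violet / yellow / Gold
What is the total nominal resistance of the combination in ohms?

693000 Ω

R1: red, orange → 23; orange ×10^3 → 23000 Ω.
R2: blue, violet → 67; yellow ×10^4 → 670000 Ω.
Series: 23000 + 670000 = 693000 Ω.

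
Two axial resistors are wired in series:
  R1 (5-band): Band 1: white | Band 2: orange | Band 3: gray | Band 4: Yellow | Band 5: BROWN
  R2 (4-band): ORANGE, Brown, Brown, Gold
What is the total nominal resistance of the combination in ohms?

R1: white, orange, grey → 938; yellow ×10^4 → 9380000 Ω.
R2: orange, brown → 31; brown ×10 → 310 Ω.
Series: 9380000 + 310 = 9380310 Ω.

9380310 Ω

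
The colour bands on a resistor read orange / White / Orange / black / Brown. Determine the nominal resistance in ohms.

Orange → 3 (first significant figure)
White → 9 (second significant figure)
Orange → 3 (third significant figure)
Black → ×1 multiplier
393 × 1 = 393 Ω

393 Ω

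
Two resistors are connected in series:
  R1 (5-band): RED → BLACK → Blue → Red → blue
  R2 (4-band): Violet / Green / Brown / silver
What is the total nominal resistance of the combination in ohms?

21350 Ω

R1: red, black, blue → 206; red ×10^2 → 20600 Ω.
R2: violet, green → 75; brown ×10 → 750 Ω.
Series: 20600 + 750 = 21350 Ω.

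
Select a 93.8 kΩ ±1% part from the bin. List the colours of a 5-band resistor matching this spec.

white, orange, grey, red, brown

93800 Ω = 938 × 10^2.
9 → white
3 → orange
8 → grey
Multiplier 10^2 → red.
±1% tolerance → brown.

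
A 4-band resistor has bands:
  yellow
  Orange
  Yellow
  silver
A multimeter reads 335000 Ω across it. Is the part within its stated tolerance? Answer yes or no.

no

Yellow → 4 (first significant figure)
Orange → 3 (second significant figure)
Yellow → ×10^4 multiplier
Silver → ±10% tolerance
43 × 10000 = 430000 Ω
Allowed range: 387000 Ω to 473000 Ω.
335000 Ω lies outside that range.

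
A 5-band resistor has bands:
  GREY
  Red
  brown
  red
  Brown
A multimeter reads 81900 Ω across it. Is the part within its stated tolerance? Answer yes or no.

yes

Grey → 8 (first significant figure)
Red → 2 (second significant figure)
Brown → 1 (third significant figure)
Red → ×10^2 multiplier
Brown → ±1% tolerance
821 × 100 = 82100 Ω
Allowed range: 81279 Ω to 82921 Ω.
81900 Ω lies inside that range.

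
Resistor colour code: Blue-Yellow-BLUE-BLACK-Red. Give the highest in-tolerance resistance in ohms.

658.92 Ω

Blue → 6 (first significant figure)
Yellow → 4 (second significant figure)
Blue → 6 (third significant figure)
Black → ×1 multiplier
Red → ±2% tolerance
646 × 1 = 646 Ω
Highest = 646 × (1 + 2/100) = 658.92 Ω.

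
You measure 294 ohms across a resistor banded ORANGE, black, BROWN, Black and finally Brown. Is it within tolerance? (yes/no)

Orange → 3 (first significant figure)
Black → 0 (second significant figure)
Brown → 1 (third significant figure)
Black → ×1 multiplier
Brown → ±1% tolerance
301 × 1 = 301 Ω
Allowed range: 297.99 Ω to 304.01 Ω.
294 ohms lies outside that range.

no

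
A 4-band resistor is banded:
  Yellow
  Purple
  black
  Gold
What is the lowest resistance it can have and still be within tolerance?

Yellow → 4 (first significant figure)
Violet → 7 (second significant figure)
Black → ×1 multiplier
Gold → ±5% tolerance
47 × 1 = 47 Ω
Lowest = 47 × (1 − 5/100) = 44.65 Ω.

44.65 Ω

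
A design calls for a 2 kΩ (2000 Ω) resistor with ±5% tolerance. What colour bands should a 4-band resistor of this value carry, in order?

2000 Ω = 20 × 10^2.
2 → red
0 → black
Multiplier 10^2 → red.
±5% tolerance → gold.

red, black, red, gold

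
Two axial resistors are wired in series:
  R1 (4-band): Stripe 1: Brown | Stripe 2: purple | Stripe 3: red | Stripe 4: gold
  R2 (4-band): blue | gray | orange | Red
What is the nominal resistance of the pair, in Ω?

69700 Ω

R1: brown, violet → 17; red ×10^2 → 1700 Ω.
R2: blue, grey → 68; orange ×10^3 → 68000 Ω.
Series: 1700 + 68000 = 69700 Ω.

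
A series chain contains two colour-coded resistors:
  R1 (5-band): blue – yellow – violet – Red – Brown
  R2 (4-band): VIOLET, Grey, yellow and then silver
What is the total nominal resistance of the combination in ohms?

R1: blue, yellow, violet → 647; red ×10^2 → 64700 Ω.
R2: violet, grey → 78; yellow ×10^4 → 780000 Ω.
Series: 64700 + 780000 = 844700 Ω.

844700 Ω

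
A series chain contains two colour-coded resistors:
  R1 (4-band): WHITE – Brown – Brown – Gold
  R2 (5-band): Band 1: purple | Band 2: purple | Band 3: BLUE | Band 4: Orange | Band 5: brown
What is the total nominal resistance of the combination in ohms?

R1: white, brown → 91; brown ×10 → 910 Ω.
R2: violet, violet, blue → 776; orange ×10^3 → 776000 Ω.
Series: 910 + 776000 = 776910 Ω.

776910 Ω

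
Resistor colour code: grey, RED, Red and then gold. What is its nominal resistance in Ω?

8200 Ω

Grey → 8 (first significant figure)
Red → 2 (second significant figure)
Red → ×10^2 multiplier
82 × 100 = 8200 Ω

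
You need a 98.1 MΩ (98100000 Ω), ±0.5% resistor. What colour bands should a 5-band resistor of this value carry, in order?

98100000 Ω = 981 × 10^5.
9 → white
8 → grey
1 → brown
Multiplier 10^5 → green.
±0.5% tolerance → green.

white, grey, brown, green, green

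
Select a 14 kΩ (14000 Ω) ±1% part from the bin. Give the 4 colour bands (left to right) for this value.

14000 Ω = 14 × 10^3.
1 → brown
4 → yellow
Multiplier 10^3 → orange.
±1% tolerance → brown.

brown, yellow, orange, brown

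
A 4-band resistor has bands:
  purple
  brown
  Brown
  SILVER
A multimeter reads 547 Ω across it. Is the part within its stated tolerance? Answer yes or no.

no

Violet → 7 (first significant figure)
Brown → 1 (second significant figure)
Brown → ×10 multiplier
Silver → ±10% tolerance
71 × 10 = 710 Ω
Allowed range: 639 Ω to 781 Ω.
547 Ω lies outside that range.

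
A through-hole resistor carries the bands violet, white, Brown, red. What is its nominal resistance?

790 Ω

Violet → 7 (first significant figure)
White → 9 (second significant figure)
Brown → ×10 multiplier
79 × 10 = 790 Ω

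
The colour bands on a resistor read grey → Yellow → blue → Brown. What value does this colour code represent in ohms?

84000000 Ω

Grey → 8 (first significant figure)
Yellow → 4 (second significant figure)
Blue → ×10^6 multiplier
84 × 1000000 = 84000000 Ω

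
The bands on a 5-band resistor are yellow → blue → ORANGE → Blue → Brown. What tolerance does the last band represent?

The last band, brown, is the tolerance band.
Brown corresponds to ±1%.

±1%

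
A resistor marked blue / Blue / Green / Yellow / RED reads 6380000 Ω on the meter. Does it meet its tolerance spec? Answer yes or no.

no

Blue → 6 (first significant figure)
Blue → 6 (second significant figure)
Green → 5 (third significant figure)
Yellow → ×10^4 multiplier
Red → ±2% tolerance
665 × 10000 = 6650000 Ω
Allowed range: 6517000 Ω to 6783000 Ω.
6380000 Ω lies outside that range.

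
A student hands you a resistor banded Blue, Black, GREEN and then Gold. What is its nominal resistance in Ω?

Blue → 6 (first significant figure)
Black → 0 (second significant figure)
Green → ×10^5 multiplier
60 × 100000 = 6000000 Ω

6000000 Ω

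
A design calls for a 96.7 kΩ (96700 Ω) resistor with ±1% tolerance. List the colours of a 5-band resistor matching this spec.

white, blue, violet, red, brown

96700 Ω = 967 × 10^2.
9 → white
6 → blue
7 → violet
Multiplier 10^2 → red.
±1% tolerance → brown.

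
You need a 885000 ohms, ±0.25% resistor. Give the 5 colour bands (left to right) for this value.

grey, grey, green, orange, blue

885000 Ω = 885 × 10^3.
8 → grey
8 → grey
5 → green
Multiplier 10^3 → orange.
±0.25% tolerance → blue.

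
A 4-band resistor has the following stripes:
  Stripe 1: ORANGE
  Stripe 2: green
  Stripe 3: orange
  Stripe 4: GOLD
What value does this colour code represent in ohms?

35000 Ω

Orange → 3 (first significant figure)
Green → 5 (second significant figure)
Orange → ×10^3 multiplier
35 × 1000 = 35000 Ω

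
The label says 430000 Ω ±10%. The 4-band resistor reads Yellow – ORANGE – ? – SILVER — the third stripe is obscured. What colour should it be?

yellow

430000 Ω = 43 × 10^4.
The third band is the multiplier, 10^4, which is yellow.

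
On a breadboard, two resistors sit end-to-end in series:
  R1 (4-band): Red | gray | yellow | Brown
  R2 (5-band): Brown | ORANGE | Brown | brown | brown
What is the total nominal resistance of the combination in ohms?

R1: red, grey → 28; yellow ×10^4 → 280000 Ω.
R2: brown, orange, brown → 131; brown ×10 → 1310 Ω.
Series: 280000 + 1310 = 281310 Ω.

281310 Ω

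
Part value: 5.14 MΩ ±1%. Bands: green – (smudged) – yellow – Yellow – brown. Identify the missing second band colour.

5140000 Ω = 514 × 10^4.
The second band gives digit 1 of the significand, and 1 is brown.

brown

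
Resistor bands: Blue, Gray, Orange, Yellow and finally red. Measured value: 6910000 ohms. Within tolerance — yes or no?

Blue → 6 (first significant figure)
Grey → 8 (second significant figure)
Orange → 3 (third significant figure)
Yellow → ×10^4 multiplier
Red → ±2% tolerance
683 × 10000 = 6830000 Ω
Allowed range: 6693400 Ω to 6966600 Ω.
6910000 ohms lies inside that range.

yes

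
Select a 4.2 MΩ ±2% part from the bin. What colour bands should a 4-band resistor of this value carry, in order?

4200000 Ω = 42 × 10^5.
4 → yellow
2 → red
Multiplier 10^5 → green.
±2% tolerance → red.

yellow, red, green, red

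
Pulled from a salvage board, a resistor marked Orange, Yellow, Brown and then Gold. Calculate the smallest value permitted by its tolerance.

323 Ω

Orange → 3 (first significant figure)
Yellow → 4 (second significant figure)
Brown → ×10 multiplier
Gold → ±5% tolerance
34 × 10 = 340 Ω
Smallest = 340 × (1 − 5/100) = 323 Ω.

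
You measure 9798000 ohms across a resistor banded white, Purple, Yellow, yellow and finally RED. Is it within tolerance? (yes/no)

White → 9 (first significant figure)
Violet → 7 (second significant figure)
Yellow → 4 (third significant figure)
Yellow → ×10^4 multiplier
Red → ±2% tolerance
974 × 10000 = 9740000 Ω
Allowed range: 9545200 Ω to 9934800 Ω.
9798000 ohms lies inside that range.

yes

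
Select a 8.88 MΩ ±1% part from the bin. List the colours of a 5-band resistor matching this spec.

grey, grey, grey, yellow, brown

8880000 Ω = 888 × 10^4.
8 → grey
8 → grey
8 → grey
Multiplier 10^4 → yellow.
±1% tolerance → brown.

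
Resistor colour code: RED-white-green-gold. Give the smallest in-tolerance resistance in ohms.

2755000 Ω

Red → 2 (first significant figure)
White → 9 (second significant figure)
Green → ×10^5 multiplier
Gold → ±5% tolerance
29 × 100000 = 2900000 Ω
Smallest = 2900000 × (1 − 5/100) = 2755000 Ω.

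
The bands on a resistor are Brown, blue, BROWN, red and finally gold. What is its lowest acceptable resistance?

15295 Ω

Brown → 1 (first significant figure)
Blue → 6 (second significant figure)
Brown → 1 (third significant figure)
Red → ×10^2 multiplier
Gold → ±5% tolerance
161 × 100 = 16100 Ω
Lowest = 16100 × (1 − 5/100) = 15295 Ω.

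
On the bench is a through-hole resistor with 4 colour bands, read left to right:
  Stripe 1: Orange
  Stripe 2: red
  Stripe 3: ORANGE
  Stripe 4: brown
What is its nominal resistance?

Orange → 3 (first significant figure)
Red → 2 (second significant figure)
Orange → ×10^3 multiplier
32 × 1000 = 32000 Ω

32000 Ω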